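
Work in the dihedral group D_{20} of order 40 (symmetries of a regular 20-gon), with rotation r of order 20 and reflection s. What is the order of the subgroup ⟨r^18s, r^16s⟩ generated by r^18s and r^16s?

|⟨r^18s⟩| = 2 and |⟨r^16s⟩| = 2, so |H| is a multiple of lcm(2, 2) = 2 and divides |G| = 40.
Closing under the operation: H = {e, r^2, r^4, r^6, r^8, r^10, r^12, r^14, r^16, r^18, s, r^2s, r^4s, r^6s, r^8s, r^10s, r^12s, r^14s, r^16s, r^18s}, so |H| = 20.

20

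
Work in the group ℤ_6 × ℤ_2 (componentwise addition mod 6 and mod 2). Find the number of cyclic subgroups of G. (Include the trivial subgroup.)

Each element a generates a cyclic subgroup ⟨a⟩; distinct elements may generate the same one (a cyclic group of order d has φ(d) generators).
Cyclic subgroups by order — order 1: 1; order 2: 3; order 3: 1; order 6: 3.
Total: 8.

8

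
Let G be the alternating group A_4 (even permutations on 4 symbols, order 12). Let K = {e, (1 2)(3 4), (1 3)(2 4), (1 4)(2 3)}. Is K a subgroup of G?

|K| = 4 divides |G| = 12, consistent with Lagrange.
K contains the identity, every element's inverse is in K, and K is closed under ∘: it is a subgroup.

Yes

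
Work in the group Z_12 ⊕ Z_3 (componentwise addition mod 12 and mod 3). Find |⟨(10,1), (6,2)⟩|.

18

|⟨(10,1)⟩| = 6 and |⟨(6,2)⟩| = 6, so |H| is a multiple of lcm(6, 6) = 6 and divides |G| = 36.
Closing under the operation: H = {(0,0), (0,1), (0,2), (2,0), (2,1), (2,2), (4,0), (4,1), (4,2), (6,0), (6,1), (6,2), (8,0), (8,1), (8,2), (10,0), (10,1), (10,2)}, so |H| = 18.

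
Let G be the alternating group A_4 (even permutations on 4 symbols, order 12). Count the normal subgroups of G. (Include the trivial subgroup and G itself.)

3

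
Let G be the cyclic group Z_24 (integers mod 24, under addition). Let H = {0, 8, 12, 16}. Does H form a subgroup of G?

No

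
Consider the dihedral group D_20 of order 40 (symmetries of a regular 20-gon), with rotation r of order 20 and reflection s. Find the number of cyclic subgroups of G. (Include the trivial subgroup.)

A cyclic subgroup of order d is generated by each of its φ(d) elements of order d, so the cyclic subgroups of order d number (#elements of order d)/φ(d).
Cyclic subgroups by order — order 1: 1; order 2: 21; order 4: 1; order 5: 1; order 10: 1; order 20: 1.
Total: 26.

26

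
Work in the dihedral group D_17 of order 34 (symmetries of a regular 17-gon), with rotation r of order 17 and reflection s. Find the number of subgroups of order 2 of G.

|G| = 34 and 2 | 34, so subgroups of order 2 are possible by Lagrange.
The subgroups of order 2 are: {e, r^10s}; {e, r^11s}; {e, r^12s}; {e, r^13s}; … (17 in all).
So G has 17 subgroups of order 2.

17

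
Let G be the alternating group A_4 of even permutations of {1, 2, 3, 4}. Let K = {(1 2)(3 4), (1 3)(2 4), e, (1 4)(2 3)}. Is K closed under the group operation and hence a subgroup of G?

|K| = 4 divides |G| = 12, consistent with Lagrange.
K contains the identity, every element's inverse is in K, and K is closed under ∘: it is a subgroup.

Yes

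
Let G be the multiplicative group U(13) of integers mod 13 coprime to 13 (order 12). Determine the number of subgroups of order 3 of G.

1

|G| = 12 and 3 | 12, so subgroups of order 3 are possible by Lagrange.
The subgroups of order 3 are: {1, 3, 9}.
So G has 1 subgroup of order 3.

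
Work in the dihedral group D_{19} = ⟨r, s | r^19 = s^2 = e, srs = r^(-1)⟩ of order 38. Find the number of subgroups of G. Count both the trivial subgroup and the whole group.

22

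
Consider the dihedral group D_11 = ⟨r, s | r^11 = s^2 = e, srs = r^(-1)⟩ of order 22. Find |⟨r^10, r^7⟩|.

|⟨r^10⟩| = 11 and |⟨r^7⟩| = 11, so |H| is a multiple of lcm(11, 11) = 11 and divides |G| = 22.
Closing under the operation: H = {e, r, r^2, r^3, r^4, r^5, r^6, r^7, r^8, r^9, r^10}, so |H| = 11.

11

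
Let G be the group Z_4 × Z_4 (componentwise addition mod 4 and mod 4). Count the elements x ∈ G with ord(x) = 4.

An element (a,b) has order lcm(ord(a), ord(b)); count pairs with lcm equal to 4.
Enumerating gives 12 such elements.

12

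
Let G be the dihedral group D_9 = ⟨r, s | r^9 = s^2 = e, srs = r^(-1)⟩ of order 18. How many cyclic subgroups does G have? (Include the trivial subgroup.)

Group the elements of G by the cyclic subgroup they generate; each cyclic subgroup of order d accounts for φ(d) elements.
Cyclic subgroups by order — order 1: 1; order 2: 9; order 3: 1; order 9: 1.
Total: 12.

12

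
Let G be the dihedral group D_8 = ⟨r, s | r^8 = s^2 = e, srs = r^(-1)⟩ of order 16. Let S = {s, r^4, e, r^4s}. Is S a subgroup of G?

Yes

|S| = 4 divides |G| = 16, consistent with Lagrange.
S contains the identity, every element's inverse is in S, and S is closed under ·: it is a subgroup.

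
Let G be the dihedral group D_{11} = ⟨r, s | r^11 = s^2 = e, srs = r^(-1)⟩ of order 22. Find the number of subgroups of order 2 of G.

11

|G| = 22 and 2 | 22, so subgroups of order 2 are possible by Lagrange.
The subgroups of order 2 are: {e, r^10s}; {e, r^2s}; {e, r^3s}; {e, r^4s}; … (11 in all).
So G has 11 subgroups of order 2.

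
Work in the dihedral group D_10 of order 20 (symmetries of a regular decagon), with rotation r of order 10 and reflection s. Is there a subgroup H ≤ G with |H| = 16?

No

16 does not divide |G| = 20, so by Lagrange no subgroup of order 16 exists.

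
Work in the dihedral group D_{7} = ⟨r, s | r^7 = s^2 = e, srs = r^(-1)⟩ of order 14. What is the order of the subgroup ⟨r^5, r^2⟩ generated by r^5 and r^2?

7

|⟨r^5⟩| = 7 and |⟨r^2⟩| = 7, so |H| is a multiple of lcm(7, 7) = 7 and divides |G| = 14.
Closing under the operation: H = {e, r, r^2, r^3, r^4, r^5, r^6}, so |H| = 7.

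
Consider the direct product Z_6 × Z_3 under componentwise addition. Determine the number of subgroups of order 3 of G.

|G| = 18 and 3 | 18, so subgroups of order 3 are possible by Lagrange.
The subgroups of order 3 are: {(0,0), (0,1), (0,2)}; {(0,0), (2,0), (4,0)}; {(0,0), (2,1), (4,2)}; {(0,0), (2,2), (4,1)}.
So G has 4 subgroups of order 3.

4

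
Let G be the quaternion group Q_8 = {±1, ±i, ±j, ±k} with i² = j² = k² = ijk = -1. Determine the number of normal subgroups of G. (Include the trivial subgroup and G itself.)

G has 6 subgroups. Checking conjugation-invariance by order — order 1: 1/1 normal; order 2: 1/1 normal; order 4: 3/3 normal; order 8: 1/1 normal.
Total normal subgroups: 6.

6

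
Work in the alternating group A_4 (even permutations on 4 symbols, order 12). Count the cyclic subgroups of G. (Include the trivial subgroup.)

A cyclic subgroup of order d is generated by each of its φ(d) elements of order d, so the cyclic subgroups of order d number (#elements of order d)/φ(d).
Cyclic subgroups by order — order 1: 1; order 2: 3; order 3: 4.
Total: 8.

8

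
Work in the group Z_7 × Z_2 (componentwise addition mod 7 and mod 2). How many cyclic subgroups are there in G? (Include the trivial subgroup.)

Group the elements of G by the cyclic subgroup they generate; each cyclic subgroup of order d accounts for φ(d) elements.
Cyclic subgroups by order — order 1: 1; order 2: 1; order 7: 1; order 14: 1.
Total: 4.

4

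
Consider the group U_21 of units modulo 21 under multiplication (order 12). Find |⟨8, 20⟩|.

|⟨8⟩| = 2 and |⟨20⟩| = 2, so |H| is a multiple of lcm(2, 2) = 2 and divides |G| = 12.
Closing under the operation: H = {1, 8, 13, 20}, so |H| = 4.

4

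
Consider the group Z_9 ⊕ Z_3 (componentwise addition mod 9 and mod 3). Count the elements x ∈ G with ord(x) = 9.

18

An element (a,b) has order lcm(ord(a), ord(b)); count pairs with lcm equal to 9.
Enumerating gives 18 such elements.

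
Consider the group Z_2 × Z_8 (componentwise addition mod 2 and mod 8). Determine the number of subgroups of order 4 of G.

|G| = 16 and 4 | 16, so subgroups of order 4 are possible by Lagrange.
The subgroups of order 4 are: {(0,0), (0,2), (0,4), (0,6)}; {(0,0), (0,4), (1,0), (1,4)}; {(0,0), (0,4), (1,2), (1,6)}.
So G has 3 subgroups of order 4.

3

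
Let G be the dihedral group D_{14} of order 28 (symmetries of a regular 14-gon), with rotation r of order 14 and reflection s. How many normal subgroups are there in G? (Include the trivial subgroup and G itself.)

7

G has 28 subgroups. Checking conjugation-invariance by order — order 1: 1/1 normal; order 2: 1/15 normal; order 4: 0/7 normal; order 7: 1/1 normal; order 14: 3/3 normal; order 28: 1/1 normal.
Total normal subgroups: 7.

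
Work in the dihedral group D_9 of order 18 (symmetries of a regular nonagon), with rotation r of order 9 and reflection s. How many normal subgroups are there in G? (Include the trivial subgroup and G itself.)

4

G has 16 subgroups. Checking conjugation-invariance by order — order 1: 1/1 normal; order 2: 0/9 normal; order 3: 1/1 normal; order 6: 0/3 normal; order 9: 1/1 normal; order 18: 1/1 normal.
Total normal subgroups: 4.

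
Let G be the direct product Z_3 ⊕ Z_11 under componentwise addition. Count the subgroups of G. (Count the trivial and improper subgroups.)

4

|G| = 33, so by Lagrange every subgroup order divides 33. Divisors: 1, 3, 11, 33.
Subgroups by order — order 1: 1; order 3: 1; order 11: 1; order 33: 1.
Total: 1 + 1 + 1 + 1 = 4.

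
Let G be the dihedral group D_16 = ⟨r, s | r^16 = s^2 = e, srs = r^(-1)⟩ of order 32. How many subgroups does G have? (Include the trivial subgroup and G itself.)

|G| = 32, so by Lagrange every subgroup order divides 32. Divisors: 1, 2, 4, 8, 16, 32.
Subgroups by order — order 1: 1; order 2: 17; order 4: 9; order 8: 5; order 16: 3; order 32: 1.
Total: 1 + 17 + 9 + 5 + 3 + 1 = 36.

36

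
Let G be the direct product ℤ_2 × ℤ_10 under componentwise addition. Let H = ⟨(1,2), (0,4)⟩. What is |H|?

|⟨(1,2)⟩| = 10 and |⟨(0,4)⟩| = 5, so |H| is a multiple of lcm(10, 5) = 10 and divides |G| = 20.
Closing under the operation: H = {(0,0), (0,2), (0,4), (0,6), (0,8), (1,0), (1,2), (1,4), (1,6), (1,8)}, so |H| = 10.

10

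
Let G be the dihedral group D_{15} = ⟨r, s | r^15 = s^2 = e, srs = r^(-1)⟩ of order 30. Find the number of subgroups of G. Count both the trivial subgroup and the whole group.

|G| = 30, so by Lagrange every subgroup order divides 30. Divisors: 1, 2, 3, 5, 6, 10, 15, 30.
Subgroups by order — order 1: 1; order 2: 15; order 3: 1; order 5: 1; order 6: 5; order 10: 3; order 15: 1; order 30: 1.
Total: 1 + 15 + 1 + 1 + 5 + 3 + 1 + 1 = 28.

28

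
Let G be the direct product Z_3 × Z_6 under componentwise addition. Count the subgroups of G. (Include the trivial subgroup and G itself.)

|G| = 18, so by Lagrange every subgroup order divides 18. Divisors: 1, 2, 3, 6, 9, 18.
Subgroups by order — order 1: 1; order 2: 1; order 3: 4; order 6: 4; order 9: 1; order 18: 1.
Total: 1 + 1 + 4 + 4 + 1 + 1 = 12.

12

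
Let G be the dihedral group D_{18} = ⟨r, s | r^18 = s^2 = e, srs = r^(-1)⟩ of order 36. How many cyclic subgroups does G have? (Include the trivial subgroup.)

24

A cyclic subgroup of order d is generated by each of its φ(d) elements of order d, so the cyclic subgroups of order d number (#elements of order d)/φ(d).
Cyclic subgroups by order — order 1: 1; order 2: 19; order 3: 1; order 6: 1; order 9: 1; order 18: 1.
Total: 24.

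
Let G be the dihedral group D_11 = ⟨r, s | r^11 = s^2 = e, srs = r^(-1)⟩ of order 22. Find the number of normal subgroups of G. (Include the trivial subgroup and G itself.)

G has 14 subgroups. Checking conjugation-invariance by order — order 1: 1/1 normal; order 2: 0/11 normal; order 11: 1/1 normal; order 22: 1/1 normal.
Total normal subgroups: 3.

3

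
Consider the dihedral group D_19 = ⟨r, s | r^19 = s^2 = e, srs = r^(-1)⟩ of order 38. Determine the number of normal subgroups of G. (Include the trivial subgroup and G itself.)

G has 22 subgroups. Checking conjugation-invariance by order — order 1: 1/1 normal; order 2: 0/19 normal; order 19: 1/1 normal; order 38: 1/1 normal.
Total normal subgroups: 3.

3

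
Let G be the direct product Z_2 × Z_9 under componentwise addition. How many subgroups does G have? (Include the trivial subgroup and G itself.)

|G| = 18, so by Lagrange every subgroup order divides 18. Divisors: 1, 2, 3, 6, 9, 18.
Subgroups by order — order 1: 1; order 2: 1; order 3: 1; order 6: 1; order 9: 1; order 18: 1.
Total: 1 + 1 + 1 + 1 + 1 + 1 = 6.

6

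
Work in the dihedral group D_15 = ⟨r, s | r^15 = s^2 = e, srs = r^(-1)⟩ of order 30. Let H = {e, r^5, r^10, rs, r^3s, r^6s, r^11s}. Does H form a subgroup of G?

No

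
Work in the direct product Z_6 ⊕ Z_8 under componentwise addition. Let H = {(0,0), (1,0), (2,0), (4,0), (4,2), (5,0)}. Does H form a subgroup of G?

No

(4,2) ∈ H but its inverse (2,6) ∉ H, so H is not a subgroup.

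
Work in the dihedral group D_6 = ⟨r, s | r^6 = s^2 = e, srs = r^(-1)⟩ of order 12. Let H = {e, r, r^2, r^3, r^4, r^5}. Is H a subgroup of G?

|H| = 6 divides |G| = 12, consistent with Lagrange.
H contains the identity, every element's inverse is in H, and H is closed under ·: it is a subgroup.
In fact H = ⟨r^5⟩.

Yes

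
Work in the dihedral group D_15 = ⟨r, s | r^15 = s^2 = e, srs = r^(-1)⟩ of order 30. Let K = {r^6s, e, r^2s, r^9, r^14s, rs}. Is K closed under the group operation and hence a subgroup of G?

r^9 ∈ K but its inverse r^6 ∉ K, so K is not a subgroup.

No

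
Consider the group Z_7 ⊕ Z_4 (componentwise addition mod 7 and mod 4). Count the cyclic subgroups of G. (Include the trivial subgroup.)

6

A cyclic subgroup of order d is generated by each of its φ(d) elements of order d, so the cyclic subgroups of order d number (#elements of order d)/φ(d).
Cyclic subgroups by order — order 1: 1; order 2: 1; order 4: 1; order 7: 1; order 14: 1; order 28: 1.
Total: 6.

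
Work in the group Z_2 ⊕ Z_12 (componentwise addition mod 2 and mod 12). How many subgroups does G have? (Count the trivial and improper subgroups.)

16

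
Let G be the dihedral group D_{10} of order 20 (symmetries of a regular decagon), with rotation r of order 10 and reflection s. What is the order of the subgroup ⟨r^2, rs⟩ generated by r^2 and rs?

10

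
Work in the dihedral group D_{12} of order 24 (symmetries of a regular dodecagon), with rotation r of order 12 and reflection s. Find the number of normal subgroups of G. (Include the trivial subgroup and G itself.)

9

G has 34 subgroups. Checking conjugation-invariance by order — order 1: 1/1 normal; order 2: 1/13 normal; order 3: 1/1 normal; order 4: 1/7 normal; order 6: 1/5 normal; order 8: 0/3 normal; order 12: 3/3 normal; order 24: 1/1 normal.
Total normal subgroups: 9.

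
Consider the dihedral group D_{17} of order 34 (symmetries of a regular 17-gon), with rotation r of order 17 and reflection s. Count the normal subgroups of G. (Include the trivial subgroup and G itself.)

G has 20 subgroups. Checking conjugation-invariance by order — order 1: 1/1 normal; order 2: 0/17 normal; order 17: 1/1 normal; order 34: 1/1 normal.
Total normal subgroups: 3.

3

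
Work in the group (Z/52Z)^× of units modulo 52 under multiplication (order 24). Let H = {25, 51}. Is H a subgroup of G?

No

The identity 1 ∉ H, so H is not a subgroup.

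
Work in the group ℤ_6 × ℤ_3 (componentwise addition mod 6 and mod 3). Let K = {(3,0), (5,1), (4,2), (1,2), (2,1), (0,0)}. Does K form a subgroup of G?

Yes

|K| = 6 divides |G| = 18, consistent with Lagrange.
K contains the identity, every element's inverse is in K, and K is closed under +: it is a subgroup.
In fact K = ⟨(1,2)⟩.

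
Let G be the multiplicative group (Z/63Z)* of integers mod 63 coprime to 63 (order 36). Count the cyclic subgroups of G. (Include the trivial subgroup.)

20

Group the elements of G by the cyclic subgroup they generate; each cyclic subgroup of order d accounts for φ(d) elements.
Cyclic subgroups by order — order 1: 1; order 2: 3; order 3: 4; order 6: 12.
Total: 20.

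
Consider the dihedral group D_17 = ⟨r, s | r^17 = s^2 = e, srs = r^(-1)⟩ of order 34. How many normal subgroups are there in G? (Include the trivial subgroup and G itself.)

3

G has 20 subgroups. Checking conjugation-invariance by order — order 1: 1/1 normal; order 2: 0/17 normal; order 17: 1/1 normal; order 34: 1/1 normal.
Total normal subgroups: 3.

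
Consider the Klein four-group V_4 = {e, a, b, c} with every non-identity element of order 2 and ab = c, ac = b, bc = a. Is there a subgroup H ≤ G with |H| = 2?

2 | 4. A subgroup of order 2 is {e, a}.

Yes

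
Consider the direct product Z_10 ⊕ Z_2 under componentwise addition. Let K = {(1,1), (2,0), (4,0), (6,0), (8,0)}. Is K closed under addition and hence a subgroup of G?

The identity (0,0) ∉ K, so K is not a subgroup.

No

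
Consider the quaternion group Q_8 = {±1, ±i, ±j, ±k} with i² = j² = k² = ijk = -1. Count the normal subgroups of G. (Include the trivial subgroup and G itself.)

G has 6 subgroups. Checking conjugation-invariance by order — order 1: 1/1 normal; order 2: 1/1 normal; order 4: 3/3 normal; order 8: 1/1 normal.
Total normal subgroups: 6.

6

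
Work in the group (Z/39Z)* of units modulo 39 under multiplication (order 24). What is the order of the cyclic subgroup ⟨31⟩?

Compute successive powers of 31 mod 39: 31, 25, 34, 1; 31^4 ≡ 1 (mod 39).
So |⟨31⟩| = 4.

4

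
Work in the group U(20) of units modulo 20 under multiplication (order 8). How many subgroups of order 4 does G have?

|G| = 8 and 4 | 8, so subgroups of order 4 are possible by Lagrange.
The subgroups of order 4 are: {1, 9, 11, 19}; {1, 9, 13, 17}; {1, 3, 7, 9}.
So G has 3 subgroups of order 4.

3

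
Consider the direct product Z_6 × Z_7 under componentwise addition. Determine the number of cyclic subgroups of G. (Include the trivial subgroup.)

8

Group the elements of G by the cyclic subgroup they generate; each cyclic subgroup of order d accounts for φ(d) elements.
Cyclic subgroups by order — order 1: 1; order 2: 1; order 3: 1; order 6: 1; order 7: 1; order 14: 1; order 21: 1; order 42: 1.
Total: 8.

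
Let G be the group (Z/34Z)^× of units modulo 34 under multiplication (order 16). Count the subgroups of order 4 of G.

1

|G| = 16 and 4 | 16, so subgroups of order 4 are possible by Lagrange.
The subgroups of order 4 are: {1, 13, 21, 33}.
So G has 1 subgroup of order 4.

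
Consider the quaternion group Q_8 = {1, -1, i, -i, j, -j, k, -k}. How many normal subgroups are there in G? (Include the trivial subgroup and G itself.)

6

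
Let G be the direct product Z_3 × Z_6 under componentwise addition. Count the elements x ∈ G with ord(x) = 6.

An element (a,b) has order lcm(ord(a), ord(b)); count pairs with lcm equal to 6.
Enumerating gives 8 such elements.

8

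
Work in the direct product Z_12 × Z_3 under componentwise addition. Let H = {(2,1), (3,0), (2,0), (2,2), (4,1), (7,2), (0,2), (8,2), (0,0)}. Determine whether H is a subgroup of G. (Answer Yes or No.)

(2,1) ∈ H but its inverse (10,2) ∉ H, so H is not a subgroup.

No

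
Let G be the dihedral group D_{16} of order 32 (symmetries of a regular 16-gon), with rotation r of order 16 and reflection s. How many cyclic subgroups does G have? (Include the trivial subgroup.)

Each element a generates a cyclic subgroup ⟨a⟩; distinct elements may generate the same one (a cyclic group of order d has φ(d) generators).
Cyclic subgroups by order — order 1: 1; order 2: 17; order 4: 1; order 8: 1; order 16: 1.
Total: 21.

21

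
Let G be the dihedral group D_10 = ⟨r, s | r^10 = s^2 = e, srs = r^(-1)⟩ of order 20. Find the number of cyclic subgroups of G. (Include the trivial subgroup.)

Each element a generates a cyclic subgroup ⟨a⟩; distinct elements may generate the same one (a cyclic group of order d has φ(d) generators).
Cyclic subgroups by order — order 1: 1; order 2: 11; order 5: 1; order 10: 1.
Total: 14.

14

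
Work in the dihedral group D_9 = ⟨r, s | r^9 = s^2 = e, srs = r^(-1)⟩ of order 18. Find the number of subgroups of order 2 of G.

9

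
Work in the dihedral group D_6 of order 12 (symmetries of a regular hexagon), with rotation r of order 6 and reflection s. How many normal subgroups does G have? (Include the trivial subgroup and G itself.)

7

G has 16 subgroups. Checking conjugation-invariance by order — order 1: 1/1 normal; order 2: 1/7 normal; order 3: 1/1 normal; order 4: 0/3 normal; order 6: 3/3 normal; order 12: 1/1 normal.
Total normal subgroups: 7.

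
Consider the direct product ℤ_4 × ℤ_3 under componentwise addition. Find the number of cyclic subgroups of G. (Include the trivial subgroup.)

Group the elements of G by the cyclic subgroup they generate; each cyclic subgroup of order d accounts for φ(d) elements.
Cyclic subgroups by order — order 1: 1; order 2: 1; order 3: 1; order 4: 1; order 6: 1; order 12: 1.
Total: 6.

6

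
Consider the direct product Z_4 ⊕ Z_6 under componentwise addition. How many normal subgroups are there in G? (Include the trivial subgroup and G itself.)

G is abelian, so every subgroup is normal.
G has 16 subgroups in total, hence 16 normal subgroups.

16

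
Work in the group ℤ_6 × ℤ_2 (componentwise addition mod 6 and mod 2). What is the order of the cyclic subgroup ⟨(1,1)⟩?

6

The order of (1,1) in Z_6 × Z_2 is lcm(ord(1) in Z_6, ord(1) in Z_2).
ord(1) = 6 and ord(1) = 2, so |⟨(1,1)⟩| = lcm(6, 2) = 6.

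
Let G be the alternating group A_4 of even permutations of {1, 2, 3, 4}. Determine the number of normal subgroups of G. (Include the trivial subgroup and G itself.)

G has 10 subgroups. Checking conjugation-invariance by order — order 1: 1/1 normal; order 2: 0/3 normal; order 3: 0/4 normal; order 4: 1/1 normal; order 12: 1/1 normal.
Total normal subgroups: 3.

3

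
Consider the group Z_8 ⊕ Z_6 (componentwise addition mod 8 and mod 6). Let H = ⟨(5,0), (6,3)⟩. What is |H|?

16

|⟨(5,0)⟩| = 8 and |⟨(6,3)⟩| = 4, so |H| is a multiple of lcm(8, 4) = 8 and divides |G| = 48.
Closing under the operation: H = {(0,0), (0,3), (1,0), (1,3), (2,0), (2,3), (3,0), (3,3), (4,0), (4,3), (5,0), (5,3), (6,0), (6,3), (7,0), (7,3)}, so |H| = 16.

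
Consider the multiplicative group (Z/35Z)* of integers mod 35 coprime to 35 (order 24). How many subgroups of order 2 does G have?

|G| = 24 and 2 | 24, so subgroups of order 2 are possible by Lagrange.
The subgroups of order 2 are: {1, 29}; {1, 34}; {1, 6}.
So G has 3 subgroups of order 2.

3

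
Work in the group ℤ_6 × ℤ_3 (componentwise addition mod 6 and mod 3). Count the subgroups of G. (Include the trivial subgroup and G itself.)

|G| = 18, so by Lagrange every subgroup order divides 18. Divisors: 1, 2, 3, 6, 9, 18.
Subgroups by order — order 1: 1; order 2: 1; order 3: 4; order 6: 4; order 9: 1; order 18: 1.
Total: 1 + 1 + 4 + 4 + 1 + 1 = 12.

12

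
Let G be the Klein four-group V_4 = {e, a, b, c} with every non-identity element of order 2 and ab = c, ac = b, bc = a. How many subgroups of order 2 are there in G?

|G| = 4 and 2 | 4, so subgroups of order 2 are possible by Lagrange.
The subgroups of order 2 are: {e, a}; {e, b}; {e, c}.
So G has 3 subgroups of order 2.

3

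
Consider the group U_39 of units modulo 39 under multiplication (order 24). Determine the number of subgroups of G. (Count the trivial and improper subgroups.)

16

|G| = 24, so by Lagrange every subgroup order divides 24. Divisors: 1, 2, 3, 4, 6, 8, 12, 24.
Subgroups by order — order 1: 1; order 2: 3; order 3: 1; order 4: 3; order 6: 3; order 8: 1; order 12: 3; order 24: 1.
Total: 1 + 3 + 1 + 3 + 3 + 1 + 3 + 1 = 16.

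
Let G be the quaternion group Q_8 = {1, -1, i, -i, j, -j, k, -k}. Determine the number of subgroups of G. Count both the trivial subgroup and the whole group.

6

|G| = 8, so by Lagrange every subgroup order divides 8. Divisors: 1, 2, 4, 8.
Subgroups by order — order 1: 1; order 2: 1; order 4: 3; order 8: 1.
Total: 1 + 1 + 3 + 1 = 6.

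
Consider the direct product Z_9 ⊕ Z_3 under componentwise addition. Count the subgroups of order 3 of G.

4

|G| = 27 and 3 | 27, so subgroups of order 3 are possible by Lagrange.
The subgroups of order 3 are: {(0,0), (0,1), (0,2)}; {(0,0), (3,0), (6,0)}; {(0,0), (3,1), (6,2)}; {(0,0), (3,2), (6,1)}.
So G has 4 subgroups of order 3.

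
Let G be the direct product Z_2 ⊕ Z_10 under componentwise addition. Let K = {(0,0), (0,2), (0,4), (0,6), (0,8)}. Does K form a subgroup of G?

|K| = 5 divides |G| = 20, consistent with Lagrange.
K contains the identity, every element's inverse is in K, and K is closed under +: it is a subgroup.
In fact K = ⟨(0,2)⟩.

Yes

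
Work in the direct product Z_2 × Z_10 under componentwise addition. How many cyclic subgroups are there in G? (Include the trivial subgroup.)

Each element a generates a cyclic subgroup ⟨a⟩; distinct elements may generate the same one (a cyclic group of order d has φ(d) generators).
Cyclic subgroups by order — order 1: 1; order 2: 3; order 5: 1; order 10: 3.
Total: 8.

8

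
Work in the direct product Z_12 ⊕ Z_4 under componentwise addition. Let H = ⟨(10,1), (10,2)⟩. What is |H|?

|⟨(10,1)⟩| = 12 and |⟨(10,2)⟩| = 6, so |H| is a multiple of lcm(12, 6) = 12 and divides |G| = 48.
Closing under the operation: H = {(0,0), (0,1), (0,2), (0,3), (2,0), (2,1), (2,2), (2,3), (4,0), (4,1), (4,2), (4,3), (6,0), (6,1), (6,2), (6,3), (8,0), (8,1), (8,2), (8,3), (10,0), (10,1), (10,2), (10,3)}, so |H| = 24.

24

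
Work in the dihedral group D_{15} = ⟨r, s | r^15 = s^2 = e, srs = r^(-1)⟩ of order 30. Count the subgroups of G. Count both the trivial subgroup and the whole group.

28

|G| = 30, so by Lagrange every subgroup order divides 30. Divisors: 1, 2, 3, 5, 6, 10, 15, 30.
Subgroups by order — order 1: 1; order 2: 15; order 3: 1; order 5: 1; order 6: 5; order 10: 3; order 15: 1; order 30: 1.
Total: 1 + 15 + 1 + 1 + 5 + 3 + 1 + 1 = 28.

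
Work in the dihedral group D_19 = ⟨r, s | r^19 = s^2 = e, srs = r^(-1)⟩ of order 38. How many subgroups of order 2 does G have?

|G| = 38 and 2 | 38, so subgroups of order 2 are possible by Lagrange.
The subgroups of order 2 are: {e, r^10s}; {e, r^11s}; {e, r^12s}; {e, r^13s}; … (19 in all).
So G has 19 subgroups of order 2.

19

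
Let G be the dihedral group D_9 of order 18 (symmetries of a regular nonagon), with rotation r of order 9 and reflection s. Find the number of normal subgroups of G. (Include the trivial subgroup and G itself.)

G has 16 subgroups. Checking conjugation-invariance by order — order 1: 1/1 normal; order 2: 0/9 normal; order 3: 1/1 normal; order 6: 0/3 normal; order 9: 1/1 normal; order 18: 1/1 normal.
Total normal subgroups: 4.

4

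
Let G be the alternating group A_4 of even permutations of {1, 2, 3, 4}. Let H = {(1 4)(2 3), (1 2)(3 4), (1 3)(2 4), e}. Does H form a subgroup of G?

|H| = 4 divides |G| = 12, consistent with Lagrange.
H contains the identity, every element's inverse is in H, and H is closed under ∘: it is a subgroup.

Yes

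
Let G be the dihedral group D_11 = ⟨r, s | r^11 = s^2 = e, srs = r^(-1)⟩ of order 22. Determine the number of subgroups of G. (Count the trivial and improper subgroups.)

14

|G| = 22, so by Lagrange every subgroup order divides 22. Divisors: 1, 2, 11, 22.
Subgroups by order — order 1: 1; order 2: 11; order 11: 1; order 22: 1.
Total: 1 + 11 + 1 + 1 = 14.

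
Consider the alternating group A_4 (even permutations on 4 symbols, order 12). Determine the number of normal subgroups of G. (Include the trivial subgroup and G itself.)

G has 10 subgroups. Checking conjugation-invariance by order — order 1: 1/1 normal; order 2: 0/3 normal; order 3: 0/4 normal; order 4: 1/1 normal; order 12: 1/1 normal.
Total normal subgroups: 3.

3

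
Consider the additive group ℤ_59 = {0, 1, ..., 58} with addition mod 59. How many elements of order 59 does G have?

58

In a cyclic group of order 59, the number of elements of order d (for d | 59) is φ(d).
φ(59) = 58.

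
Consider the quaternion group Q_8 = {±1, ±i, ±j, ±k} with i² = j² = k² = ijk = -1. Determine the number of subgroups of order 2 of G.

1

|G| = 8 and 2 | 8, so subgroups of order 2 are possible by Lagrange.
The subgroups of order 2 are: {1, -1}.
So G has 1 subgroup of order 2.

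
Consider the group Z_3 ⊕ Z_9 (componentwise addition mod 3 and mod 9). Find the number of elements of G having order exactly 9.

18

An element (a,b) has order lcm(ord(a), ord(b)); count pairs with lcm equal to 9.
Enumerating gives 18 such elements.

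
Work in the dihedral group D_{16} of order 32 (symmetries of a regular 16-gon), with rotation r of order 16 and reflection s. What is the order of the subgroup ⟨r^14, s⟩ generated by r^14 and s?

|⟨r^14⟩| = 8 and |⟨s⟩| = 2, so |H| is a multiple of lcm(8, 2) = 8 and divides |G| = 32.
Closing under the operation: H = {e, r^2, r^4, r^6, r^8, r^10, r^12, r^14, s, r^2s, r^4s, r^6s, r^8s, r^10s, r^12s, r^14s}, so |H| = 16.

16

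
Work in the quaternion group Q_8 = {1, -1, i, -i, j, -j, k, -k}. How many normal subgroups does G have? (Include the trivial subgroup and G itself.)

6

G has 6 subgroups. Checking conjugation-invariance by order — order 1: 1/1 normal; order 2: 1/1 normal; order 4: 3/3 normal; order 8: 1/1 normal.
Total normal subgroups: 6.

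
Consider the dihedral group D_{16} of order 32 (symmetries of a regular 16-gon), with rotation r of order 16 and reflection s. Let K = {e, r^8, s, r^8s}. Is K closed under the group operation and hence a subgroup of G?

Yes

|K| = 4 divides |G| = 32, consistent with Lagrange.
K contains the identity, every element's inverse is in K, and K is closed under ·: it is a subgroup.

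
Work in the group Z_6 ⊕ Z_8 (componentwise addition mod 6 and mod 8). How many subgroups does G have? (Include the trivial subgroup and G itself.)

|G| = 48, so by Lagrange every subgroup order divides 48. Divisors: 1, 2, 3, 4, 6, 8, 12, 16, 24, 48.
Subgroups by order — order 1: 1; order 2: 3; order 3: 1; order 4: 3; order 6: 3; order 8: 3; order 12: 3; order 16: 1; order 24: 3; order 48: 1.
Total: 1 + 3 + 1 + 3 + 3 + 3 + 3 + 1 + 3 + 1 = 22.

22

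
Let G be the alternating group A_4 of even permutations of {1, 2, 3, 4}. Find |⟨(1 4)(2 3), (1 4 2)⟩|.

12

|⟨(1 4)(2 3)⟩| = 2 and |⟨(1 4 2)⟩| = 3, so |H| is a multiple of lcm(2, 3) = 6 and divides |G| = 12.
Closing {(1 4)(2 3), (1 4 2)} under the group operation gives all of G, so |H| = 12.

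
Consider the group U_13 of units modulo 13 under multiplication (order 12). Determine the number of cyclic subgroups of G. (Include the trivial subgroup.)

Each element a generates a cyclic subgroup ⟨a⟩; distinct elements may generate the same one (a cyclic group of order d has φ(d) generators).
Cyclic subgroups by order — order 1: 1; order 2: 1; order 3: 1; order 4: 1; order 6: 1; order 12: 1.
Total: 6.

6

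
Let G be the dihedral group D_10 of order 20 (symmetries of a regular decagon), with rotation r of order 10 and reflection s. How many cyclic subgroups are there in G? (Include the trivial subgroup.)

14

Each element a generates a cyclic subgroup ⟨a⟩; distinct elements may generate the same one (a cyclic group of order d has φ(d) generators).
Cyclic subgroups by order — order 1: 1; order 2: 11; order 5: 1; order 10: 1.
Total: 14.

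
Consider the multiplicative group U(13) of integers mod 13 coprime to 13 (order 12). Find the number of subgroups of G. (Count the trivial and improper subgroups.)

|G| = 12, so by Lagrange every subgroup order divides 12. Divisors: 1, 2, 3, 4, 6, 12.
Subgroups by order — order 1: 1; order 2: 1; order 3: 1; order 4: 1; order 6: 1; order 12: 1.
Total: 1 + 1 + 1 + 1 + 1 + 1 = 6.

6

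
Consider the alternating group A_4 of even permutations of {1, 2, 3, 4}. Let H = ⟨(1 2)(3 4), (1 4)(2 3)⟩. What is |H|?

|⟨(1 2)(3 4)⟩| = 2 and |⟨(1 4)(2 3)⟩| = 2, so |H| is a multiple of lcm(2, 2) = 2 and divides |G| = 12.
Closing under the operation: H = {e, (1 2)(3 4), (1 3)(2 4), (1 4)(2 3)}, so |H| = 4.

4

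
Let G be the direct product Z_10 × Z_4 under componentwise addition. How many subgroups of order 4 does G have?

|G| = 40 and 4 | 40, so subgroups of order 4 are possible by Lagrange.
The subgroups of order 4 are: {(0,0), (0,1), (0,2), (0,3)}; {(0,0), (0,2), (5,0), (5,2)}; {(0,0), (0,2), (5,1), (5,3)}.
So G has 3 subgroups of order 4.

3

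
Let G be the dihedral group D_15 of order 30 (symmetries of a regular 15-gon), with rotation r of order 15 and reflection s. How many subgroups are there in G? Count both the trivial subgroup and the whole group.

28

|G| = 30, so by Lagrange every subgroup order divides 30. Divisors: 1, 2, 3, 5, 6, 10, 15, 30.
Subgroups by order — order 1: 1; order 2: 15; order 3: 1; order 5: 1; order 6: 5; order 10: 3; order 15: 1; order 30: 1.
Total: 1 + 15 + 1 + 1 + 5 + 3 + 1 + 1 = 28.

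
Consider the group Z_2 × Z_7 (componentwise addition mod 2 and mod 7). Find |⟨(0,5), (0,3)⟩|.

7

|⟨(0,5)⟩| = 7 and |⟨(0,3)⟩| = 7, so |H| is a multiple of lcm(7, 7) = 7 and divides |G| = 14.
Closing under the operation: H = {(0,0), (0,1), (0,2), (0,3), (0,4), (0,5), (0,6)}, so |H| = 7.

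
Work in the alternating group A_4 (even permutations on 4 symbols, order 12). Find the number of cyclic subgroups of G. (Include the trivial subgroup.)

A cyclic subgroup of order d is generated by each of its φ(d) elements of order d, so the cyclic subgroups of order d number (#elements of order d)/φ(d).
Cyclic subgroups by order — order 1: 1; order 2: 3; order 3: 4.
Total: 8.

8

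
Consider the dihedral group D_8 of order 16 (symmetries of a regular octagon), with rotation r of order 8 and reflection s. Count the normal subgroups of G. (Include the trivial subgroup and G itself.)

7

G has 19 subgroups. Checking conjugation-invariance by order — order 1: 1/1 normal; order 2: 1/9 normal; order 4: 1/5 normal; order 8: 3/3 normal; order 16: 1/1 normal.
Total normal subgroups: 7.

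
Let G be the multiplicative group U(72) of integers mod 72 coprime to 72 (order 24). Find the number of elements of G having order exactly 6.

Enumerating element orders in G gives 14 elements of order 6.

14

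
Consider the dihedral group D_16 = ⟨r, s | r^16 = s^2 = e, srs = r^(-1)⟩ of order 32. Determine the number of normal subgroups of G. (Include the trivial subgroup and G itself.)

G has 36 subgroups. Checking conjugation-invariance by order — order 1: 1/1 normal; order 2: 1/17 normal; order 4: 1/9 normal; order 8: 1/5 normal; order 16: 3/3 normal; order 32: 1/1 normal.
Total normal subgroups: 8.

8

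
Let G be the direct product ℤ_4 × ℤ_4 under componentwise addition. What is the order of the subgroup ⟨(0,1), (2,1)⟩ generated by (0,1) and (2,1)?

|⟨(0,1)⟩| = 4 and |⟨(2,1)⟩| = 4, so |H| is a multiple of lcm(4, 4) = 4 and divides |G| = 16.
Closing under the operation: H = {(0,0), (0,1), (0,2), (0,3), (2,0), (2,1), (2,2), (2,3)}, so |H| = 8.

8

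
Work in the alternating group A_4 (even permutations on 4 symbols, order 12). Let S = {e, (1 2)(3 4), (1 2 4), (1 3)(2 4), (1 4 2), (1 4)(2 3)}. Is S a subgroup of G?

No

Closure fails: (1 2)(3 4) ∘ (1 2 4) = (2 3 4) ∉ S. So S is not a subgroup.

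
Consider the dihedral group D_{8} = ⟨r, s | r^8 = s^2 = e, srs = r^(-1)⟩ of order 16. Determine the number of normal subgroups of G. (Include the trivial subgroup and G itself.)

7

G has 19 subgroups. Checking conjugation-invariance by order — order 1: 1/1 normal; order 2: 1/9 normal; order 4: 1/5 normal; order 8: 3/3 normal; order 16: 1/1 normal.
Total normal subgroups: 7.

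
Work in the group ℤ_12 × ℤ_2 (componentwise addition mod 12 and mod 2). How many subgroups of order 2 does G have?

3

|G| = 24 and 2 | 24, so subgroups of order 2 are possible by Lagrange.
The subgroups of order 2 are: {(0,0), (0,1)}; {(0,0), (6,0)}; {(0,0), (6,1)}.
So G has 3 subgroups of order 2.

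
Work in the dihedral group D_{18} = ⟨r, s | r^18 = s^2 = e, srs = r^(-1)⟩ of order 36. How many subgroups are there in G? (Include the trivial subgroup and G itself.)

45

|G| = 36, so by Lagrange every subgroup order divides 36. Divisors: 1, 2, 3, 4, 6, 9, 12, 18, 36.
Subgroups by order — order 1: 1; order 2: 19; order 3: 1; order 4: 9; order 6: 7; order 9: 1; order 12: 3; order 18: 3; order 36: 1.
Total: 1 + 19 + 1 + 9 + 7 + 1 + 3 + 3 + 1 = 45.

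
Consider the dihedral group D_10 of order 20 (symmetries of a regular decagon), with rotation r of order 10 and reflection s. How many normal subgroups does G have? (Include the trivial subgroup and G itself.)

7

G has 22 subgroups. Checking conjugation-invariance by order — order 1: 1/1 normal; order 2: 1/11 normal; order 4: 0/5 normal; order 5: 1/1 normal; order 10: 3/3 normal; order 20: 1/1 normal.
Total normal subgroups: 7.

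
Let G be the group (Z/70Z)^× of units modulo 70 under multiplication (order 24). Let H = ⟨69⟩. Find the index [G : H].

|⟨69⟩| = 2 and |G| = 24.
By Lagrange, [G : H] = |G|/|H| = 24/2 = 12.

12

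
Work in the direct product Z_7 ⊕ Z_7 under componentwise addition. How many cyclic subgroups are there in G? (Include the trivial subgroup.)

9

Each element a generates a cyclic subgroup ⟨a⟩; distinct elements may generate the same one (a cyclic group of order d has φ(d) generators).
Cyclic subgroups by order — order 1: 1; order 7: 8.
Total: 9.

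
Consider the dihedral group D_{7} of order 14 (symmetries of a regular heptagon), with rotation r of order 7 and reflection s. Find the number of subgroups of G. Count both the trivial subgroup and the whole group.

|G| = 14, so by Lagrange every subgroup order divides 14. Divisors: 1, 2, 7, 14.
Subgroups by order — order 1: 1; order 2: 7; order 7: 1; order 14: 1.
Total: 1 + 7 + 1 + 1 = 10.

10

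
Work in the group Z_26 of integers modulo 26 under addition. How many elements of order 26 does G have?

12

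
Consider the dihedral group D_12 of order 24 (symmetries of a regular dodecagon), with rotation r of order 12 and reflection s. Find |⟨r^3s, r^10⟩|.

12

|⟨r^3s⟩| = 2 and |⟨r^10⟩| = 6, so |H| is a multiple of lcm(2, 6) = 6 and divides |G| = 24.
Closing under the operation: H = {e, r^2, r^4, r^6, r^8, r^10, rs, r^3s, r^5s, r^7s, r^9s, r^11s}, so |H| = 12.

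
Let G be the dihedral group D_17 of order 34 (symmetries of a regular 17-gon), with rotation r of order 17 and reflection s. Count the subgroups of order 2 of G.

|G| = 34 and 2 | 34, so subgroups of order 2 are possible by Lagrange.
The subgroups of order 2 are: {e, r^10s}; {e, r^11s}; {e, r^12s}; {e, r^13s}; … (17 in all).
So G has 17 subgroups of order 2.

17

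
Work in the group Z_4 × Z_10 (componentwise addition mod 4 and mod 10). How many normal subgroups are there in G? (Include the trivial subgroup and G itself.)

16

G is abelian, so every subgroup is normal.
G has 16 subgroups in total, hence 16 normal subgroups.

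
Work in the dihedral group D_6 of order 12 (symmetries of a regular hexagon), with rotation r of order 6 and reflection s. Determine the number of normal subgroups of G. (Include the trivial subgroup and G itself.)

G has 16 subgroups. Checking conjugation-invariance by order — order 1: 1/1 normal; order 2: 1/7 normal; order 3: 1/1 normal; order 4: 0/3 normal; order 6: 3/3 normal; order 12: 1/1 normal.
Total normal subgroups: 7.

7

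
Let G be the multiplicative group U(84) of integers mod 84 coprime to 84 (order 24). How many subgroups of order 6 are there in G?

7

|G| = 24 and 6 | 24, so subgroups of order 6 are possible by Lagrange.
The subgroups of order 6 are: {1, 11, 23, 25, 37, 71}; {1, 13, 25, 37, 61, 73}; {1, 5, 17, 25, 37, 41}; {1, 19, 25, 31, 37, 55}; … (7 in all).
So G has 7 subgroups of order 6.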